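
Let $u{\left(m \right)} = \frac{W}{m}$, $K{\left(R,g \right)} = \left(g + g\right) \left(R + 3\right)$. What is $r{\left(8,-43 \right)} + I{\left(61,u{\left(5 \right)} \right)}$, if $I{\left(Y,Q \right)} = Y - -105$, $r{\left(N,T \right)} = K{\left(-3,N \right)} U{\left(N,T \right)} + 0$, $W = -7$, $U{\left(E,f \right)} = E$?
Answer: $166$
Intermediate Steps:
$K{\left(R,g \right)} = 2 g \left(3 + R\right)$
$r{\left(N,T \right)} = 0$ ($r{\left(N,T \right)} = 2 N \left(3 - 3\right) N + 0 = 2 N 0 N + 0 = 0 N + 0 = 0 + 0 = 0$)
$u{\left(m \right)} = - \frac{7}{m}$
$I{\left(Y,Q \right)} = 105 + Y$ ($I{\left(Y,Q \right)} = Y + 105 = 105 + Y$)
$r{\left(8,-43 \right)} + I{\left(61,u{\left(5 \right)} \right)} = 0 + \left(105 + 61\right) = 0 + 166 = 166$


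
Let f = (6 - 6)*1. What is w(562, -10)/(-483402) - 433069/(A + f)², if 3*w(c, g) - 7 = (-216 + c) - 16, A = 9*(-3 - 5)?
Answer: -34891167179/417659328 ≈ -83.540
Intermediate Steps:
f = 0 (f = 0*1 = 0)
A = -72 (A = 9*(-8) = -72)
w(c, g) = -75 + c/3 (w(c, g) = 7/3 + ((-216 + c) - 16)/3 = 7/3 + (-232 + c)/3 = 7/3 + (-232/3 + c/3) = -75 + c/3)
w(562, -10)/(-483402) - 433069/(A + f)² = (-75 + (⅓)*562)/(-483402) - 433069/(-72 + 0)² = (-75 + 562/3)*(-1/483402) - 433069/((-72)²) = (337/3)*(-1/483402) - 433069/5184 = -337/1450206 - 433069*1/5184 = -337/1450206 - 433069/5184 = -34891167179/417659328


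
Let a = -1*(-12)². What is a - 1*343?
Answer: -487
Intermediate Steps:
a = -144 (a = -1*144 = -144)
a - 1*343 = -144 - 1*343 = -144 - 343 = -487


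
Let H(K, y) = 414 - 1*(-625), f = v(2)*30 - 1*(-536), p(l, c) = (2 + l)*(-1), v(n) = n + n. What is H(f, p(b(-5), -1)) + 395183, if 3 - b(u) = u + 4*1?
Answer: 396222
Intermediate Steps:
v(n) = 2*n
b(u) = -1 - u (b(u) = 3 - (u + 4*1) = 3 - (u + 4) = 3 - (4 + u) = 3 + (-4 - u) = -1 - u)
p(l, c) = -2 - l
f = 656 (f = (2*2)*30 - 1*(-536) = 4*30 + 536 = 120 + 536 = 656)
H(K, y) = 1039 (H(K, y) = 414 + 625 = 1039)
H(f, p(b(-5), -1)) + 395183 = 1039 + 395183 = 396222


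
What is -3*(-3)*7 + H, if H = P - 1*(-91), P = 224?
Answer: 378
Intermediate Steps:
H = 315 (H = 224 - 1*(-91) = 224 + 91 = 315)
-3*(-3)*7 + H = -3*(-3)*7 + 315 = 9*7 + 315 = 63 + 315 = 378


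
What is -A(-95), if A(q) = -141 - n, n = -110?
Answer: 31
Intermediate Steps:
A(q) = -31 (A(q) = -141 - 1*(-110) = -141 + 110 = -31)
-A(-95) = -1*(-31) = 31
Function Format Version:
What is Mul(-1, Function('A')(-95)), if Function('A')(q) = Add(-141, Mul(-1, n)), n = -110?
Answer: 31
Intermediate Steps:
Function('A')(q) = -31 (Function('A')(q) = Add(-141, Mul(-1, -110)) = Add(-141, 110) = -31)
Mul(-1, Function('A')(-95)) = Mul(-1, -31) = 31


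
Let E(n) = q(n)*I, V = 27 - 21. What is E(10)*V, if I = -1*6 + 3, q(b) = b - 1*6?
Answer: -72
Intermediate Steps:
q(b) = -6 + b (q(b) = b - 6 = -6 + b)
I = -3 (I = -6 + 3 = -3)
V = 6
E(n) = 18 - 3*n (E(n) = (-6 + n)*(-3) = 18 - 3*n)
E(10)*V = (18 - 3*10)*6 = (18 - 30)*6 = -12*6 = -72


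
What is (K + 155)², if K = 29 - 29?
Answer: 24025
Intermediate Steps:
K = 0
(K + 155)² = (0 + 155)² = 155² = 24025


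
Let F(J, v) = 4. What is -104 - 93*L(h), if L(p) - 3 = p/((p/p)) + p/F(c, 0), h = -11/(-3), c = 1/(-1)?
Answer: -3237/4 ≈ -809.25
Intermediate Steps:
c = -1 (c = 1*(-1) = -1)
h = 11/3 (h = -11*(-1/3) = 11/3 ≈ 3.6667)
L(p) = 3 + 5*p/4 (L(p) = 3 + (p/((p/p)) + p/4) = 3 + (p/1 + p*(1/4)) = 3 + (p*1 + p/4) = 3 + (p + p/4) = 3 + 5*p/4)
-104 - 93*L(h) = -104 - 93*(3 + (5/4)*(11/3)) = -104 - 93*(3 + 55/12) = -104 - 93*91/12 = -104 - 2821/4 = -3237/4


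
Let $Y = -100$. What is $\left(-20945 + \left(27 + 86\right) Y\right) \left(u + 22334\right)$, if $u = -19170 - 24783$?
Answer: $697104655$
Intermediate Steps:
$u = -43953$
$\left(-20945 + \left(27 + 86\right) Y\right) \left(u + 22334\right) = \left(-20945 + \left(27 + 86\right) \left(-100\right)\right) \left(-43953 + 22334\right) = \left(-20945 + 113 \left(-100\right)\right) \left(-21619\right) = \left(-20945 - 11300\right) \left(-21619\right) = \left(-32245\right) \left(-21619\right) = 697104655$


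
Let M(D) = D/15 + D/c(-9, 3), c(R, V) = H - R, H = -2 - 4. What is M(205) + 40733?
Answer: 40815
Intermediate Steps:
H = -6
c(R, V) = -6 - R
M(D) = 2*D/5 (M(D) = D/15 + D/(-6 - 1*(-9)) = D*(1/15) + D/(-6 + 9) = D/15 + D/3 = 2*D/5)
M(205) + 40733 = (⅖)*205 + 40733 = 82 + 40733 = 40815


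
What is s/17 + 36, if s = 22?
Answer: 634/17 ≈ 37.294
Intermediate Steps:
s/17 + 36 = 22/17 + 36 = 634/17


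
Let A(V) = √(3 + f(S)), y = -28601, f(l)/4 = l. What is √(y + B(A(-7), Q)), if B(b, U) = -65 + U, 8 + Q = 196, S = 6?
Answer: I*√28478 ≈ 168.75*I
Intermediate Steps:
f(l) = 4*l
Q = 188 (Q = -8 + 196 = 188)
A(V) = 3*√3 (A(V) = √(3 + 4*6) = √(3 + 24) = √27 = 3*√3)
√(y + B(A(-7), Q)) = √(-28601 + (-65 + 188)) = √(-28601 + 123) = √(-28478) = I*√28478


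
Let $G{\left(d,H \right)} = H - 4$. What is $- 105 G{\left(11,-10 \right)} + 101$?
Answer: $1571$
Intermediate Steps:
$G{\left(d,H \right)} = -4 + H$
$- 105 G{\left(11,-10 \right)} + 101 = - 105 \left(-4 - 10\right) + 101 = \left(-105\right) \left(-14\right) + 101 = 1470 + 101 = 1571$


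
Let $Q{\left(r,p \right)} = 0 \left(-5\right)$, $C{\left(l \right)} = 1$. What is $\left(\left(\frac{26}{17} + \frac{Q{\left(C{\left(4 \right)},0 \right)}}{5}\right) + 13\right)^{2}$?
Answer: $\frac{61009}{289} \approx 211.1$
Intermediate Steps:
$Q{\left(r,p \right)} = 0$
$\left(\left(\frac{26}{17} + \frac{Q{\left(C{\left(4 \right)},0 \right)}}{5}\right) + 13\right)^{2} = \left(\left(\frac{26}{17} + \frac{0}{5}\right) + 13\right)^{2} = \left(\left(26 \cdot \frac{1}{17} + 0 \cdot \frac{1}{5}\right) + 13\right)^{2} = \left(\left(\frac{26}{17} + 0\right) + 13\right)^{2} = \left(\frac{26}{17} + 13\right)^{2} = \left(\frac{247}{17}\right)^{2} = \frac{61009}{289}$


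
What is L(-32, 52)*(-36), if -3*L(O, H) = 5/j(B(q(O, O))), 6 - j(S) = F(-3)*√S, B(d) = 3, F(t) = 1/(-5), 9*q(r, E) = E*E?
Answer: 3000/299 - 100*√3/299 ≈ 9.4542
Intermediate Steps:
q(r, E) = E²/9 (q(r, E) = (E*E)/9 = E²/9)
F(t) = -⅕
j(S) = 6 + √S/5 (j(S) = 6 - (-1)*√S/5 = 6 + √S/5)
L(O, H) = -5/(3*(6 + √3/5))
L(-32, 52)*(-36) = (-250/897 + 25*√3/2691)*(-36) = 3000/299 - 100*√3/299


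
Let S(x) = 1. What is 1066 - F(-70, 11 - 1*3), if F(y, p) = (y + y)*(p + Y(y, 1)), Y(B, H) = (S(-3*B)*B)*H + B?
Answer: -17414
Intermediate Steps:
Y(B, H) = B + B*H (Y(B, H) = (1*B)*H + B = B*H + B = B + B*H)
F(y, p) = 2*y*(p + 2*y) (F(y, p) = (y + y)*(p + y*(1 + 1)) = (2*y)*(p + y*2) = (2*y)*(p + 2*y) = 2*y*(p + 2*y))
1066 - F(-70, 11 - 1*3) = 1066 - 2*(-70)*((11 - 1*3) + 2*(-70)) = 1066 - 2*(-70)*((11 - 3) - 140) = 1066 - 2*(-70)*(8 - 140) = 1066 - 2*(-70)*(-132) = 1066 - 1*18480 = 1066 - 18480 = -17414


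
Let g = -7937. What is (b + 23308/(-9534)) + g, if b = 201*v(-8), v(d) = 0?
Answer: -37847333/4767 ≈ -7939.4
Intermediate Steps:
b = 0 (b = 201*0 = 0)
(b + 23308/(-9534)) + g = (0 + 23308/(-9534)) - 7937 = (0 + 23308*(-1/9534)) - 7937 = (0 - 11654/4767) - 7937 = -11654/4767 - 7937 = -37847333/4767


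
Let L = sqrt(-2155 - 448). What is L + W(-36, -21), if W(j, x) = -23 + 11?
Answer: -12 + I*sqrt(2603) ≈ -12.0 + 51.02*I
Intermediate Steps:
W(j, x) = -12
L = I*sqrt(2603) (L = sqrt(-2603) = I*sqrt(2603) ≈ 51.02*I)
L + W(-36, -21) = I*sqrt(2603) - 12 = -12 + I*sqrt(2603)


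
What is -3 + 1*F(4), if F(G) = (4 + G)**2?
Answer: 61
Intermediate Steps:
-3 + 1*F(4) = -3 + 1*(4 + 4)**2 = -3 + 1*8**2 = -3 + 1*64 = -3 + 64 = 61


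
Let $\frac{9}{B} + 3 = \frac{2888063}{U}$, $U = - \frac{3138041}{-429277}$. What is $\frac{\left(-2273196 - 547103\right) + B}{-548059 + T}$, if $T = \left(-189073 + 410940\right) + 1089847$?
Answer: $- \frac{3496520980929009703}{946756258720408840} \approx -3.6932$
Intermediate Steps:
$U = \frac{3138041}{429277}$ ($U = \left(-3138041\right) \left(- \frac{1}{429277}\right) = \frac{3138041}{429277} \approx 7.3101$)
$B = \frac{28242369}{1239769606328}$ ($B = \frac{9}{-3 + \frac{2888063}{\frac{3138041}{429277}}} = \frac{9}{-3 + 2888063 \cdot \frac{429277}{3138041}} = \frac{9}{-3 + \frac{1239779020451}{3138041}} = \frac{9}{\frac{1239769606328}{3138041}} = 9 \cdot \frac{3138041}{1239769606328} = \frac{28242369}{1239769606328} \approx 2.278 \cdot 10^{-5}$)
$T = 1311714$ ($T = 221867 + 1089847 = 1311714$)
$\frac{\left(-2273196 - 547103\right) + B}{-548059 + T} = \frac{\left(-2273196 - 547103\right) + \frac{28242369}{1239769606328}}{-548059 + 1311714} = \frac{\left(-2273196 - 547103\right) + \frac{28242369}{1239769606328}}{763655} = \left(-2820299 + \frac{28242369}{1239769606328}\right) \frac{1}{763655} = \left(- \frac{3496520980929009703}{1239769606328}\right) \frac{1}{763655} = - \frac{3496520980929009703}{946756258720408840}$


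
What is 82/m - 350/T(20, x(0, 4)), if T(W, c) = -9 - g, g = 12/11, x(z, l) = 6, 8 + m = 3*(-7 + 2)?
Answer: 79448/2553 ≈ 31.119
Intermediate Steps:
m = -23 (m = -8 + 3*(-7 + 2) = -8 + 3*(-5) = -8 - 15 = -23)
g = 12/11 (g = 12*(1/11) = 12/11 ≈ 1.0909)
T(W, c) = -111/11 (T(W, c) = -9 - 1*12/11 = -9 - 12/11 = -111/11)
82/m - 350/T(20, x(0, 4)) = 82/(-23) - 350/(-111/11) = 82*(-1/23) - 350*(-11/111) = -82/23 + 3850/111 = 79448/2553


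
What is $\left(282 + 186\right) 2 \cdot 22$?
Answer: $20592$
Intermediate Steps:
$\left(282 + 186\right) 2 \cdot 22 = 468 \cdot 44 = 20592$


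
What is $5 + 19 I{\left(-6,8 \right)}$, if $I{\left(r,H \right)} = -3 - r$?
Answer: $62$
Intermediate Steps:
$5 + 19 I{\left(-6,8 \right)} = 5 + 19 \left(-3 - -6\right) = 5 + 19 \left(-3 + 6\right) = 5 + 19 \cdot 3 = 5 + 57 = 62$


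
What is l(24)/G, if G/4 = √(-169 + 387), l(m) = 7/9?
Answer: 7*√218/7848 ≈ 0.013169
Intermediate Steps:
l(m) = 7/9 (l(m) = 7*(⅑) = 7/9)
G = 4*√218 (G = 4*√(-169 + 387) = 4*√218 ≈ 59.059)
l(24)/G = 7/(9*((4*√218))) = 7*(√218/872)/9 = 7*√218/7848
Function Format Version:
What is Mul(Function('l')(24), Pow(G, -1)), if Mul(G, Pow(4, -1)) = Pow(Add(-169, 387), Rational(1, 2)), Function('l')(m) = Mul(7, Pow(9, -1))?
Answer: Mul(Rational(7, 7848), Pow(218, Rational(1, 2))) ≈ 0.013169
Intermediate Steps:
Function('l')(m) = Rational(7, 9) (Function('l')(m) = Mul(7, Rational(1, 9)) = Rational(7, 9))
G = Mul(4, Pow(218, Rational(1, 2))) (G = Mul(4, Pow(Add(-169, 387), Rational(1, 2))) = Mul(4, Pow(218, Rational(1, 2))) ≈ 59.059)
Mul(Function('l')(24), Pow(G, -1)) = Mul(Rational(7, 9), Pow(Mul(4, Pow(218, Rational(1, 2))), -1)) = Mul(Rational(7, 9), Mul(Rational(1, 872), Pow(218, Rational(1, 2)))) = Mul(Rational(7, 7848), Pow(218, Rational(1, 2)))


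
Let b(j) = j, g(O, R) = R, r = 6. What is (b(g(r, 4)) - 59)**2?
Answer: 3025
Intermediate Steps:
(b(g(r, 4)) - 59)**2 = (4 - 59)**2 = (-55)**2 = 3025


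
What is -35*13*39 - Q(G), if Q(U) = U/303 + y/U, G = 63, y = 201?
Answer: -37644353/2121 ≈ -17748.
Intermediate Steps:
Q(U) = 201/U + U/303 (Q(U) = U/303 + 201/U = 201/U + U/303)
-35*13*39 - Q(G) = -35*13*39 - (201/63 + (1/303)*63) = -455*39 - (201*(1/63) + 21/101) = -17745 - (67/21 + 21/101) = -17745 - 1*7208/2121 = -17745 - 7208/2121 = -37644353/2121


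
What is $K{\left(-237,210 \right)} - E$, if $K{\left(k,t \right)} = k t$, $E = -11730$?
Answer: $-38040$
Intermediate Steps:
$K{\left(-237,210 \right)} - E = \left(-237\right) 210 - -11730 = -49770 + 11730 = -38040$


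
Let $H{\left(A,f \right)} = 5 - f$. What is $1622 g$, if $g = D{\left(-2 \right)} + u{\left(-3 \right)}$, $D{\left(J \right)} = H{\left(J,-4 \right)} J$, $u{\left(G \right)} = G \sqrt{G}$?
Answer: $-29196 - 4866 i \sqrt{3} \approx -29196.0 - 8428.2 i$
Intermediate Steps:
$u{\left(G \right)} = G^{\frac{3}{2}}$
$D{\left(J \right)} = 9 J$ ($D{\left(J \right)} = \left(5 - -4\right) J = \left(5 + 4\right) J = 9 J$)
$g = -18 - 3 i \sqrt{3}$ ($g = 9 \left(-2\right) + \left(-3\right)^{\frac{3}{2}} = -18 - 3 i \sqrt{3} \approx -18.0 - 5.1962 i$)
$1622 g = 1622 \left(-18 - 3 i \sqrt{3}\right) = -29196 - 4866 i \sqrt{3}$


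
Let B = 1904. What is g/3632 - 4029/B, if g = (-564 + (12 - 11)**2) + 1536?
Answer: -11747/6356 ≈ -1.8482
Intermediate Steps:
g = 973 (g = (-564 + 1**2) + 1536 = (-564 + 1) + 1536 = -563 + 1536 = 973)
g/3632 - 4029/B = 973/3632 - 4029/1904 = 973*(1/3632) - 4029*1/1904 = 973/3632 - 237/112 = -11747/6356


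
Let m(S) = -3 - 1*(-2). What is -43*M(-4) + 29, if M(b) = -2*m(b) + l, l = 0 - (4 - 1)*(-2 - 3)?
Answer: -702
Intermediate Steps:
m(S) = -1 (m(S) = -3 + 2 = -1)
l = 15 (l = 0 - 3*(-5) = 0 - 1*(-15) = 0 + 15 = 15)
M(b) = 17 (M(b) = -2*(-1) + 15 = 2 + 15 = 17)
-43*M(-4) + 29 = -43*17 + 29 = -731 + 29 = -702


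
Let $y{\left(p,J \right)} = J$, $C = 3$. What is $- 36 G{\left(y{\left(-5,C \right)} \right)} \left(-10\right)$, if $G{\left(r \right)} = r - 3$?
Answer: $0$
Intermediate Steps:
$G{\left(r \right)} = -3 + r$ ($G{\left(r \right)} = r - 3 = -3 + r$)
$- 36 G{\left(y{\left(-5,C \right)} \right)} \left(-10\right) = - 36 \left(-3 + 3\right) \left(-10\right) = \left(-36\right) 0 \left(-10\right) = 0 \left(-10\right) = 0$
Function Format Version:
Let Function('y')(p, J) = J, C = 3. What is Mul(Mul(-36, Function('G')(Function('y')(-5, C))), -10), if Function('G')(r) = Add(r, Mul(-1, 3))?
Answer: 0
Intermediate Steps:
Function('G')(r) = Add(-3, r) (Function('G')(r) = Add(r, -3) = Add(-3, r))
Mul(Mul(-36, Function('G')(Function('y')(-5, C))), -10) = Mul(Mul(-36, Add(-3, 3)), -10) = Mul(Mul(-36, 0), -10) = Mul(0, -10) = 0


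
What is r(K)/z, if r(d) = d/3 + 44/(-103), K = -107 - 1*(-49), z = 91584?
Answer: -3053/14149728 ≈ -0.00021576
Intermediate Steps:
K = -58 (K = -107 + 49 = -58)
r(d) = -44/103 + d/3 (r(d) = d*(⅓) + 44*(-1/103) = d/3 - 44/103 = -44/103 + d/3)
r(K)/z = (-44/103 + (⅓)*(-58))/91584 = (-44/103 - 58/3)*(1/91584) = -6106/309*1/91584 = -3053/14149728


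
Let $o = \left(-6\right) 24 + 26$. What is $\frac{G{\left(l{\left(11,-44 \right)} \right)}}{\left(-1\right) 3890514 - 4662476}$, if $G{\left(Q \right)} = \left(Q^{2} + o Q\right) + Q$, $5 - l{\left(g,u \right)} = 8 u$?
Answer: $- \frac{8568}{855299} \approx -0.010018$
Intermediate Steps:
$o = -118$ ($o = -144 + 26 = -118$)
$l{\left(g,u \right)} = 5 - 8 u$
$G{\left(Q \right)} = Q^{2} - 117 Q$ ($G{\left(Q \right)} = \left(Q^{2} - 118 Q\right) + Q = Q^{2} - 117 Q$)
$\frac{G{\left(l{\left(11,-44 \right)} \right)}}{\left(-1\right) 3890514 - 4662476} = \frac{\left(5 - -352\right) \left(-117 + \left(5 - -352\right)\right)}{\left(-1\right) 3890514 - 4662476} = \frac{\left(5 + 352\right) \left(-117 + \left(5 + 352\right)\right)}{-3890514 - 4662476} = \frac{357 \left(-117 + 357\right)}{-8552990} = 357 \cdot 240 \left(- \frac{1}{8552990}\right) = 85680 \left(- \frac{1}{8552990}\right) = - \frac{8568}{855299}$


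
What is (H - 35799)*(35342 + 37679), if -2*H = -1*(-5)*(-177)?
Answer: -5163533973/2 ≈ -2.5818e+9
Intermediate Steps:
H = 885/2 (H = -(-1*(-5))*(-177)/2 = -5*(-177)/2 = -½*(-885) = 885/2 ≈ 442.50)
(H - 35799)*(35342 + 37679) = (885/2 - 35799)*(35342 + 37679) = -70713/2*73021 = -5163533973/2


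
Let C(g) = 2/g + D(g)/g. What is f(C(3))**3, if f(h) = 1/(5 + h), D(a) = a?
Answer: 27/8000 ≈ 0.0033750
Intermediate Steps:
C(g) = 1 + 2/g (C(g) = 2/g + g/g = 2/g + 1 = 1 + 2/g)
f(C(3))**3 = (1/(5 + (2 + 3)/3))**3 = (1/(5 + (1/3)*5))**3 = (1/(5 + 5/3))**3 = (1/(20/3))**3 = (3/20)**3 = 27/8000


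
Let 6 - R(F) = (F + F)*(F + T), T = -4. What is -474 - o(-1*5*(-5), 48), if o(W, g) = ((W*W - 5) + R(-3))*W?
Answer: -15074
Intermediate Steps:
R(F) = 6 - 2*F*(-4 + F) (R(F) = 6 - (F + F)*(F - 4) = 6 - 2*F*(-4 + F))
o(W, g) = W*(-41 + W²) (o(W, g) = ((W*W - 5) + (6 - 2*(-3)² + 8*(-3)))*W = ((W² - 5) + (6 - 2*9 - 24))*W = ((-5 + W²) + (6 - 18 - 24))*W = ((-5 + W²) - 36)*W = (-41 + W²)*W = W*(-41 + W²))
-474 - o(-1*5*(-5), 48) = -474 - -1*5*(-5)*(-41 + (-1*5*(-5))²) = -474 - (-5*(-5))*(-41 + (-5*(-5))²) = -474 - 25*(-41 + 25²) = -474 - 25*(-41 + 625) = -474 - 25*584 = -474 - 1*14600 = -474 - 14600 = -15074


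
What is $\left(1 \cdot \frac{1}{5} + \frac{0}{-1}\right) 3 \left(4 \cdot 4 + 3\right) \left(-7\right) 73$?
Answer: $- \frac{29127}{5} \approx -5825.4$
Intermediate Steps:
$\left(1 \cdot \frac{1}{5} + \frac{0}{-1}\right) 3 \left(4 \cdot 4 + 3\right) \left(-7\right) 73 = \left(1 \cdot \frac{1}{5} + 0 \left(-1\right)\right) 3 \left(16 + 3\right) \left(-7\right) 73 = \left(\frac{1}{5} + 0\right) 3 \cdot 19 \left(-7\right) 73 = \frac{1}{5} \cdot 3 \cdot 19 \left(-7\right) 73 = \frac{3}{5} \cdot 19 \left(-7\right) 73 = \frac{57}{5} \left(-7\right) 73 = \left(- \frac{399}{5}\right) 73 = - \frac{29127}{5}$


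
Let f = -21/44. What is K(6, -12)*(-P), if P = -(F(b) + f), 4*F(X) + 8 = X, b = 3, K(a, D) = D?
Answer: 228/11 ≈ 20.727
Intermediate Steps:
f = -21/44 (f = -21*1/44 = -21/44 ≈ -0.47727)
F(X) = -2 + X/4
P = 19/11 (P = -((-2 + (¼)*3) - 21/44) = -((-2 + ¾) - 21/44) = -(-5/4 - 21/44) = -1*(-19/11) = 19/11 ≈ 1.7273)
K(6, -12)*(-P) = -(-12)*19/11 = -12*(-19/11) = 228/11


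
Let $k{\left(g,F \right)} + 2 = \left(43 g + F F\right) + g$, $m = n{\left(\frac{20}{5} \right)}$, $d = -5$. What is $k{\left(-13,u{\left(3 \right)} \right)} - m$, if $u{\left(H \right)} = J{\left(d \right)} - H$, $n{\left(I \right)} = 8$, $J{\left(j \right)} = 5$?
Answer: $-578$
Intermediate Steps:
$m = 8$
$u{\left(H \right)} = 5 - H$
$k{\left(g,F \right)} = -2 + F^{2} + 44 g$ ($k{\left(g,F \right)} = -2 + \left(\left(43 g + F F\right) + g\right) = -2 + \left(\left(43 g + F^{2}\right) + g\right) = -2 + \left(\left(F^{2} + 43 g\right) + g\right) = -2 + \left(F^{2} + 44 g\right) = -2 + F^{2} + 44 g$)
$k{\left(-13,u{\left(3 \right)} \right)} - m = \left(-2 + \left(5 - 3\right)^{2} + 44 \left(-13\right)\right) - 8 = \left(-2 + \left(5 - 3\right)^{2} - 572\right) - 8 = \left(-2 + 2^{2} - 572\right) - 8 = \left(-2 + 4 - 572\right) - 8 = -570 - 8 = -578$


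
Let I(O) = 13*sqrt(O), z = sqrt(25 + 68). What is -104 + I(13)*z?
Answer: -104 + 13*sqrt(1209) ≈ 348.02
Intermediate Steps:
z = sqrt(93) ≈ 9.6436
-104 + I(13)*z = -104 + (13*sqrt(13))*sqrt(93) = -104 + 13*sqrt(1209)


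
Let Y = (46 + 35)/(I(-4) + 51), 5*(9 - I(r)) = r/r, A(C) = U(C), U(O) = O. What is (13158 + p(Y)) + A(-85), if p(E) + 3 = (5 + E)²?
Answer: 1172081070/89401 ≈ 13110.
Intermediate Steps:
A(C) = C
I(r) = 44/5 (I(r) = 9 - r/(5*r) = 9 - ⅕*1 = 9 - ⅕ = 44/5)
Y = 405/299 (Y = (46 + 35)/(44/5 + 51) = 81/(299/5) = 81*(5/299) = 405/299 ≈ 1.3545)
p(E) = -3 + (5 + E)²
(13158 + p(Y)) + A(-85) = (13158 + (-3 + (5 + 405/299)²)) - 85 = (13158 + (-3 + (1900/299)²)) - 85 = (13158 + (-3 + 3610000/89401)) - 85 = (13158 + 3341797/89401) - 85 = 1179680155/89401 - 85 = 1172081070/89401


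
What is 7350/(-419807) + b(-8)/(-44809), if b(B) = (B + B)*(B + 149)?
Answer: 617738442/18811131863 ≈ 0.032839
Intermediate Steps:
b(B) = 2*B*(149 + B) (b(B) = (2*B)*(149 + B) = 2*B*(149 + B))
7350/(-419807) + b(-8)/(-44809) = 7350/(-419807) + (2*(-8)*(149 - 8))/(-44809) = 7350*(-1/419807) + (2*(-8)*141)*(-1/44809) = -7350/419807 - 2256*(-1/44809) = -7350/419807 + 2256/44809 = 617738442/18811131863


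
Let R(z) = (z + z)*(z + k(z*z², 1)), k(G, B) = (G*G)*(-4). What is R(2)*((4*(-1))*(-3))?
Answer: -12192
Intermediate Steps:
k(G, B) = -4*G² (k(G, B) = G²*(-4) = -4*G²)
R(z) = 2*z*(z - 4*z⁶) (R(z) = (z + z)*(z - 4*z⁶) = (2*z)*(z - 4*z⁶) = 2*z*(z - 4*z⁶))
R(2)*((4*(-1))*(-3)) = (2²*(2 - 8*2⁵))*((4*(-1))*(-3)) = (4*(2 - 8*32))*(-4*(-3)) = (4*(2 - 256))*12 = (4*(-254))*12 = -1016*12 = -12192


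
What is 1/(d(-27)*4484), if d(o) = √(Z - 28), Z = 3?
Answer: -I/22420 ≈ -4.4603e-5*I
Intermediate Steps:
d(o) = 5*I (d(o) = √(3 - 28) = √(-25) = 5*I)
1/(d(-27)*4484) = 1/((5*I)*4484) = -I/5*(1/4484) = -I/22420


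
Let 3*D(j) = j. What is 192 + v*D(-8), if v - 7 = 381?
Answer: -2528/3 ≈ -842.67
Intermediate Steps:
v = 388 (v = 7 + 381 = 388)
D(j) = j/3
192 + v*D(-8) = 192 + 388*((1/3)*(-8)) = 192 + 388*(-8/3) = 192 - 3104/3 = -2528/3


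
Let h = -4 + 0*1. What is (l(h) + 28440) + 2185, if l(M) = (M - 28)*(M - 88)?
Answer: 33569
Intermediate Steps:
h = -4 (h = -4 + 0 = -4)
l(M) = (-88 + M)*(-28 + M) (l(M) = (-28 + M)*(-88 + M) = (-88 + M)*(-28 + M))
(l(h) + 28440) + 2185 = ((2464 + (-4)**2 - 116*(-4)) + 28440) + 2185 = ((2464 + 16 + 464) + 28440) + 2185 = (2944 + 28440) + 2185 = 31384 + 2185 = 33569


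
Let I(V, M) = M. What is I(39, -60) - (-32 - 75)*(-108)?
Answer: -11616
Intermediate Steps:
I(39, -60) - (-32 - 75)*(-108) = -60 - (-32 - 75)*(-108) = -60 - (-107)*(-108) = -60 - 1*11556 = -60 - 11556 = -11616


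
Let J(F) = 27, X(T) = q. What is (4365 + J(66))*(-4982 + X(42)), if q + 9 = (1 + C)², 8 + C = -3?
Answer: -21481272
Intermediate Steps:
C = -11 (C = -8 - 3 = -11)
q = 91 (q = -9 + (1 - 11)² = -9 + (-10)² = -9 + 100 = 91)
X(T) = 91
(4365 + J(66))*(-4982 + X(42)) = (4365 + 27)*(-4982 + 91) = 4392*(-4891) = -21481272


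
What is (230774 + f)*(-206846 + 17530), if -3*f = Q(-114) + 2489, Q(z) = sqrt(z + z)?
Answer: -130596424228/3 + 378632*I*sqrt(57)/3 ≈ -4.3532e+10 + 9.5287e+5*I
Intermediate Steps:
Q(z) = sqrt(2)*sqrt(z) (Q(z) = sqrt(2*z) = sqrt(2)*sqrt(z))
f = -2489/3 - 2*I*sqrt(57)/3 (f = -(sqrt(2)*sqrt(-114) + 2489)/3 = -(sqrt(2)*(I*sqrt(114)) + 2489)/3 = -(2*I*sqrt(57) + 2489)/3 = -(2489 + 2*I*sqrt(57))/3 = -2489/3 - 2*I*sqrt(57)/3 ≈ -829.67 - 5.0332*I)
(230774 + f)*(-206846 + 17530) = (230774 + (-2489/3 - 2*I*sqrt(57)/3))*(-206846 + 17530) = (689833/3 - 2*I*sqrt(57)/3)*(-189316) = -130596424228/3 + 378632*I*sqrt(57)/3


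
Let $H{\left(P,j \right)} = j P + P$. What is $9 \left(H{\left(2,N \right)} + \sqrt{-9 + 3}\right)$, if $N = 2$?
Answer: $54 + 9 i \sqrt{6} \approx 54.0 + 22.045 i$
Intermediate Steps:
$H{\left(P,j \right)} = P + P j$ ($H{\left(P,j \right)} = P j + P = P + P j$)
$9 \left(H{\left(2,N \right)} + \sqrt{-9 + 3}\right) = 9 \left(2 \left(1 + 2\right) + \sqrt{-9 + 3}\right) = 9 \left(2 \cdot 3 + \sqrt{-6}\right) = 9 \left(6 + i \sqrt{6}\right) = 54 + 9 i \sqrt{6}$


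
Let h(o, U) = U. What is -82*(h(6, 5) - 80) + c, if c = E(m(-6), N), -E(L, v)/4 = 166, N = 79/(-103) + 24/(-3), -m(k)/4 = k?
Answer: 5486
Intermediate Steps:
m(k) = -4*k
N = -903/103 (N = 79*(-1/103) + 24*(-1/3) = -79/103 - 8 = -903/103 ≈ -8.7670)
E(L, v) = -664 (E(L, v) = -4*166 = -664)
c = -664
-82*(h(6, 5) - 80) + c = -82*(5 - 80) - 664 = -82*(-75) - 664 = 6150 - 664 = 5486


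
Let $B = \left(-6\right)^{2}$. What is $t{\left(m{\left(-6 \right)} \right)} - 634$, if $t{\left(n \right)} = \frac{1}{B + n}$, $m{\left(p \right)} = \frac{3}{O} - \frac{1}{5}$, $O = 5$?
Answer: $- \frac{115383}{182} \approx -633.97$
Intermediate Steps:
$B = 36$
$m{\left(p \right)} = \frac{2}{5}$ ($m{\left(p \right)} = \frac{3}{5} - \frac{1}{5} = \frac{2}{5}$)
$t{\left(n \right)} = \frac{1}{36 + n}$
$t{\left(m{\left(-6 \right)} \right)} - 634 = \frac{1}{36 + \frac{2}{5}} - 634 = \frac{1}{\frac{182}{5}} - 634 = \frac{5}{182} - 634 = - \frac{115383}{182}$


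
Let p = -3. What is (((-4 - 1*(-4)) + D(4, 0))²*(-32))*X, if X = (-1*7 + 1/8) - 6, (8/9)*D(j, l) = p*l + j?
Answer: 8343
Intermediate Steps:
D(j, l) = -27*l/8 + 9*j/8 (D(j, l) = 9*(-3*l + j)/8 = 9*(j - 3*l)/8 = -27*l/8 + 9*j/8)
X = -103/8 (X = (-7 + ⅛) - 6 = -55/8 - 6 = -103/8 ≈ -12.875)
(((-4 - 1*(-4)) + D(4, 0))²*(-32))*X = (((-4 - 1*(-4)) + (-27/8*0 + (9/8)*4))²*(-32))*(-103/8) = (((-4 + 4) + (0 + 9/2))²*(-32))*(-103/8) = ((0 + 9/2)²*(-32))*(-103/8) = ((9/2)²*(-32))*(-103/8) = ((81/4)*(-32))*(-103/8) = -648*(-103/8) = 8343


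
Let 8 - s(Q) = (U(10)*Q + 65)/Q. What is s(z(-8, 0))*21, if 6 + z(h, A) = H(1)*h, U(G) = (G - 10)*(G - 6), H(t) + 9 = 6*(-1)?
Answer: 5929/38 ≈ 156.03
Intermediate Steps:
H(t) = -15 (H(t) = -9 + 6*(-1) = -9 - 6 = -15)
U(G) = (-10 + G)*(-6 + G)
z(h, A) = -6 - 15*h
s(Q) = 8 - 65/Q (s(Q) = 8 - ((60 + 10**2 - 16*10)*Q + 65)/Q = 8 - ((60 + 100 - 160)*Q + 65)/Q = 8 - (0*Q + 65)/Q = 8 - (0 + 65)/Q = 8 - 65/Q)
s(z(-8, 0))*21 = (8 - 65/(-6 - 15*(-8)))*21 = (8 - 65/(-6 + 120))*21 = (8 - 65/114)*21 = (847/114)*21 = 5929/38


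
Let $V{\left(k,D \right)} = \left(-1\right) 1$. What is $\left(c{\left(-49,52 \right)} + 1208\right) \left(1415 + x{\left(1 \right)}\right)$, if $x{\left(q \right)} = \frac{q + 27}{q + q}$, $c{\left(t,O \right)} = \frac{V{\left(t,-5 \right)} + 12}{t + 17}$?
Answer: $\frac{55223705}{32} \approx 1.7257 \cdot 10^{6}$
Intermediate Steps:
$V{\left(k,D \right)} = -1$
$c{\left(t,O \right)} = \frac{11}{17 + t}$ ($c{\left(t,O \right)} = \frac{-1 + 12}{t + 17} = \frac{11}{17 + t}$)
$x{\left(q \right)} = \frac{27 + q}{2 q}$
$\left(c{\left(-49,52 \right)} + 1208\right) \left(1415 + x{\left(1 \right)}\right) = \left(\frac{11}{17 - 49} + 1208\right) \left(1415 + \frac{27 + 1}{2 \cdot 1}\right) = \left(\frac{11}{-32} + 1208\right) \left(1415 + \frac{1}{2} \cdot 1 \cdot 28\right) = \left(11 \left(- \frac{1}{32}\right) + 1208\right) \left(1415 + 14\right) = \left(- \frac{11}{32} + 1208\right) 1429 = \frac{38645}{32} \cdot 1429 = \frac{55223705}{32}$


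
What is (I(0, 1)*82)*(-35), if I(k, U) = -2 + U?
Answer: 2870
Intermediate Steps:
(I(0, 1)*82)*(-35) = ((-2 + 1)*82)*(-35) = -1*82*(-35) = -82*(-35) = 2870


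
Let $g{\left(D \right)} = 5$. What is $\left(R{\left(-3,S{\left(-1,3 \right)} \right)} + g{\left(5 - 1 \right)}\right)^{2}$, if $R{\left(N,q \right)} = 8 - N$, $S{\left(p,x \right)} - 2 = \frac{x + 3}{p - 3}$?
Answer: $256$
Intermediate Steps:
$S{\left(p,x \right)} = 2 + \frac{3 + x}{-3 + p}$ ($S{\left(p,x \right)} = 2 + \frac{x + 3}{p - 3} = 2 + \frac{3 + x}{-3 + p}$)
$\left(R{\left(-3,S{\left(-1,3 \right)} \right)} + g{\left(5 - 1 \right)}\right)^{2} = \left(\left(8 - -3\right) + 5\right)^{2} = \left(\left(8 + 3\right) + 5\right)^{2} = \left(11 + 5\right)^{2} = 16^{2} = 256$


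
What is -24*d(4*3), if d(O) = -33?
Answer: 792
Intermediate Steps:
-24*d(4*3) = -24*(-33) = 792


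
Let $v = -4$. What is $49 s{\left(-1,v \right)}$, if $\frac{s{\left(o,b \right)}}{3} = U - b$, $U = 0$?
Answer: $588$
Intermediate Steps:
$s{\left(o,b \right)} = - 3 b$ ($s{\left(o,b \right)} = 3 \left(0 - b\right) = 3 \left(- b\right) = - 3 b$)
$49 s{\left(-1,v \right)} = 49 \left(\left(-3\right) \left(-4\right)\right) = 49 \cdot 12 = 588$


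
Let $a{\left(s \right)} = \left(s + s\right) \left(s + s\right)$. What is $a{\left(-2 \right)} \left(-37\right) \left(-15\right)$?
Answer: $8880$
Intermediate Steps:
$a{\left(s \right)} = 4 s^{2}$ ($a{\left(s \right)} = 2 s 2 s = 4 s^{2}$)
$a{\left(-2 \right)} \left(-37\right) \left(-15\right) = 4 \left(-2\right)^{2} \left(-37\right) \left(-15\right) = 4 \cdot 4 \left(-37\right) \left(-15\right) = 16 \left(-37\right) \left(-15\right) = \left(-592\right) \left(-15\right) = 8880$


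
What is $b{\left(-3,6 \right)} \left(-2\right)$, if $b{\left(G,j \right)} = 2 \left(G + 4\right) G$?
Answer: $12$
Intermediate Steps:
$b{\left(G,j \right)} = G \left(8 + 2 G\right)$ ($b{\left(G,j \right)} = 2 \left(4 + G\right) G = \left(8 + 2 G\right) G = G \left(8 + 2 G\right)$)
$b{\left(-3,6 \right)} \left(-2\right) = 2 \left(-3\right) \left(4 - 3\right) \left(-2\right) = 2 \left(-3\right) 1 \left(-2\right) = \left(-6\right) \left(-2\right) = 12$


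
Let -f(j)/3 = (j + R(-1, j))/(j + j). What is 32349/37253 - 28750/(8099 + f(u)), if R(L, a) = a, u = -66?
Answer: -17589701/6556528 ≈ -2.6828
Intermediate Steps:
f(j) = -3 (f(j) = -3*(j + j)/(j + j) = -3*2*j/(2*j) = -3*2*j*1/(2*j) = -3*1 = -3)
32349/37253 - 28750/(8099 + f(u)) = 32349/37253 - 28750/(8099 - 3) = 32349*(1/37253) - 28750/8096 = 32349/37253 - 28750*1/8096 = 32349/37253 - 625/176 = -17589701/6556528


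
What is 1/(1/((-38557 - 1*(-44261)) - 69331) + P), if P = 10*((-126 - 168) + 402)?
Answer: 63627/68717159 ≈ 0.00092593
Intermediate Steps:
P = 1080 (P = 10*(-294 + 402) = 10*108 = 1080)
1/(1/((-38557 - 1*(-44261)) - 69331) + P) = 1/(1/((-38557 - 1*(-44261)) - 69331) + 1080) = 1/(1/((-38557 + 44261) - 69331) + 1080) = 1/(1/(5704 - 69331) + 1080) = 1/(1/(-63627) + 1080) = 1/(-1/63627 + 1080) = 1/(68717159/63627) = 63627/68717159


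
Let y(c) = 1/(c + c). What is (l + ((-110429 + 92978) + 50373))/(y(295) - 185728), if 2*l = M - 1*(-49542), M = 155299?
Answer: -79852075/109579519 ≈ -0.72871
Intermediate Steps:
y(c) = 1/(2*c)
l = 204841/2 (l = (155299 - 1*(-49542))/2 = (155299 + 49542)/2 = (½)*204841 = 204841/2 ≈ 1.0242e+5)
(l + ((-110429 + 92978) + 50373))/(y(295) - 185728) = (204841/2 + ((-110429 + 92978) + 50373))/((½)/295 - 185728) = (204841/2 + (-17451 + 50373))/((½)*(1/295) - 185728) = (204841/2 + 32922)/(1/590 - 185728) = 270685/(2*(-109579519/590)) = (270685/2)*(-590/109579519) = -79852075/109579519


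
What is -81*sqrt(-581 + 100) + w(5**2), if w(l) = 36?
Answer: 36 - 81*I*sqrt(481) ≈ 36.0 - 1776.5*I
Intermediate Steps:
-81*sqrt(-581 + 100) + w(5**2) = -81*sqrt(-581 + 100) + 36 = -81*I*sqrt(481) + 36 = 36 - 81*I*sqrt(481)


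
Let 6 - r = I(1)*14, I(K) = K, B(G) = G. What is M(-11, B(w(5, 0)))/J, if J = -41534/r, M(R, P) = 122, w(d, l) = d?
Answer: 488/20767 ≈ 0.023499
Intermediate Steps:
r = -8 (r = 6 - 14 = -8)
J = 20767/4 (J = -41534/(-8) = -41534*(-⅛) = 20767/4 ≈ 5191.8)
M(-11, B(w(5, 0)))/J = 122/(20767/4) = 122*(4/20767) = 488/20767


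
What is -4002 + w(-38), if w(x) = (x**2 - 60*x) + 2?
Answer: -276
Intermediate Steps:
w(x) = 2 + x**2 - 60*x
-4002 + w(-38) = -4002 + (2 + (-38)**2 - 60*(-38)) = -4002 + (2 + 1444 + 2280) = -4002 + 3726 = -276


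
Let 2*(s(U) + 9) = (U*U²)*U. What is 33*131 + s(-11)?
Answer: 23269/2 ≈ 11635.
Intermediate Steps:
s(U) = -9 + U⁴/2 (s(U) = -9 + ((U*U²)*U)/2 = -9 + (U³*U)/2 = -9 + U⁴/2)
33*131 + s(-11) = 33*131 + (-9 + (½)*(-11)⁴) = 4323 + (-9 + (½)*14641) = 4323 + (-9 + 14641/2) = 4323 + 14623/2 = 23269/2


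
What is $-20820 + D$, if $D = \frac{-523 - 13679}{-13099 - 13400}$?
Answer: $- \frac{183898326}{8833} \approx -20819.0$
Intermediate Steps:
$D = \frac{4734}{8833}$ ($D = - \frac{14202}{-26499} = \left(-14202\right) \left(- \frac{1}{26499}\right) = \frac{4734}{8833} \approx 0.53594$)
$-20820 + D = -20820 + \frac{4734}{8833} = - \frac{183898326}{8833}$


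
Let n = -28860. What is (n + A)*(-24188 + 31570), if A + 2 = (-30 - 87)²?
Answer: -112007086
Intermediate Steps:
A = 13687 (A = -2 + (-30 - 87)² = -2 + (-117)² = -2 + 13689 = 13687)
(n + A)*(-24188 + 31570) = (-28860 + 13687)*(-24188 + 31570) = -15173*7382 = -112007086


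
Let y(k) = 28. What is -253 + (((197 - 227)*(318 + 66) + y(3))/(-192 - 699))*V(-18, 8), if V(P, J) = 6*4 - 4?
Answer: 4417/891 ≈ 4.9574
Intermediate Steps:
V(P, J) = 20 (V(P, J) = 24 - 4 = 20)
-253 + (((197 - 227)*(318 + 66) + y(3))/(-192 - 699))*V(-18, 8) = -253 + (((197 - 227)*(318 + 66) + 28)/(-192 - 699))*20 = -253 + ((-30*384 + 28)/(-891))*20 = -253 + ((-11520 + 28)*(-1/891))*20 = -253 - 11492*(-1/891)*20 = -253 + (11492/891)*20 = -253 + 229840/891 = 4417/891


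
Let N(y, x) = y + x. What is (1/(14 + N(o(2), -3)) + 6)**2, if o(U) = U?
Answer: 6241/169 ≈ 36.929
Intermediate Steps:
N(y, x) = x + y
(1/(14 + N(o(2), -3)) + 6)**2 = (1/(14 + (-3 + 2)) + 6)**2 = (1/(14 - 1) + 6)**2 = (1/13 + 6)**2 = (79/13)**2 = 6241/169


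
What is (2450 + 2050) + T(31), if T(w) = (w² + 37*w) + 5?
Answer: 6613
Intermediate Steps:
T(w) = 5 + w² + 37*w
(2450 + 2050) + T(31) = (2450 + 2050) + (5 + 31² + 37*31) = 4500 + (5 + 961 + 1147) = 4500 + 2113 = 6613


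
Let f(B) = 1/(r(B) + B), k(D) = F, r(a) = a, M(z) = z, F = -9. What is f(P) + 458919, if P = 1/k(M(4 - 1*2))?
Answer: 917829/2 ≈ 4.5891e+5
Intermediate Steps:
k(D) = -9
P = -⅑ (P = 1/(-9) = -⅑ ≈ -0.11111)
f(B) = 1/(2*B) (f(B) = 1/(B + B) = 1/(2*B))
f(P) + 458919 = 1/(2*(-⅑)) + 458919 = (½)*(-9) + 458919 = -9/2 + 458919 = 917829/2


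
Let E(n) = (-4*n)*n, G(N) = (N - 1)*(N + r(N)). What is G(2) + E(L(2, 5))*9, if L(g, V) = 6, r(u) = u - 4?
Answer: -1296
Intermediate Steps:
r(u) = -4 + u
G(N) = (-1 + N)*(-4 + 2*N) (G(N) = (N - 1)*(N + (-4 + N)) = (-1 + N)*(-4 + 2*N))
E(n) = -4*n**2
G(2) + E(L(2, 5))*9 = (4 - 6*2 + 2*2**2) - 4*6**2*9 = (4 - 12 + 2*4) - 4*36*9 = (4 - 12 + 8) - 144*9 = 0 - 1296 = -1296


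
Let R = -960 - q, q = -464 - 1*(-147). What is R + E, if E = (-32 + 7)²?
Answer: -18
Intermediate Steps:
q = -317 (q = -464 + 147 = -317)
R = -643 (R = -960 - 1*(-317) = -960 + 317 = -643)
E = 625 (E = (-25)² = 625)
R + E = -643 + 625 = -18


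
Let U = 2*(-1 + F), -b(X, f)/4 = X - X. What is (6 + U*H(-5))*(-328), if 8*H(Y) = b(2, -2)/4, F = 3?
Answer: -1968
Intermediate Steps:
b(X, f) = 0 (b(X, f) = -4*(X - X) = -4*0 = 0)
U = 4 (U = 2*(-1 + 3) = 2*2 = 4)
H(Y) = 0 (H(Y) = (0/4)/8 = (0*(¼))/8 = (⅛)*0 = 0)
(6 + U*H(-5))*(-328) = (6 + 4*0)*(-328) = (6 + 0)*(-328) = 6*(-328) = -1968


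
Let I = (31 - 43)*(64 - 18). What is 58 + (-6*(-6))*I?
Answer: -19814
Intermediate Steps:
I = -552 (I = -12*46 = -552)
58 + (-6*(-6))*I = 58 - 6*(-6)*(-552) = 58 + 36*(-552) = 58 - 19872 = -19814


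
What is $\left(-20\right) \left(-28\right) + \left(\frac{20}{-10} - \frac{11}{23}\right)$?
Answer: $\frac{12823}{23} \approx 557.52$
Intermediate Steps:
$\left(-20\right) \left(-28\right) + \left(\frac{20}{-10} - \frac{11}{23}\right) = 560 + \left(20 \left(- \frac{1}{10}\right) - \frac{11}{23}\right) = 560 - \frac{57}{23} = \frac{12823}{23}$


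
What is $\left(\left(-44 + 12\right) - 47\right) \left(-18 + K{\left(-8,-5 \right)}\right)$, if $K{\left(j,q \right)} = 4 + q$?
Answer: $1501$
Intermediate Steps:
$\left(\left(-44 + 12\right) - 47\right) \left(-18 + K{\left(-8,-5 \right)}\right) = \left(\left(-44 + 12\right) - 47\right) \left(-18 + \left(4 - 5\right)\right) = \left(-32 - 47\right) \left(-18 - 1\right) = \left(-79\right) \left(-19\right) = 1501$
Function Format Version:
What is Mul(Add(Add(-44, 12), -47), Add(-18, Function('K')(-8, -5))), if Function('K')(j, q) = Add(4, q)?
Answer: 1501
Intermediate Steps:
Mul(Add(Add(-44, 12), -47), Add(-18, Function('K')(-8, -5))) = Mul(Add(Add(-44, 12), -47), Add(-18, Add(4, -5))) = Mul(Add(-32, -47), Add(-18, -1)) = Mul(-79, -19) = 1501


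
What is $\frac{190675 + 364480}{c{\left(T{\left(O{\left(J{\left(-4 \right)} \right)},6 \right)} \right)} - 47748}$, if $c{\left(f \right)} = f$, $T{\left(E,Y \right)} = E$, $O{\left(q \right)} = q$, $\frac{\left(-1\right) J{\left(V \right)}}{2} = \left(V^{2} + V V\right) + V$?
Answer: $- \frac{555155}{47804} \approx -11.613$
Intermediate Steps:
$J{\left(V \right)} = - 4 V^{2} - 2 V$ ($J{\left(V \right)} = - 2 \left(\left(V^{2} + V V\right) + V\right) = - 2 \left(\left(V^{2} + V^{2}\right) + V\right) = - 2 \left(2 V^{2} + V\right) = - 2 \left(V + 2 V^{2}\right) = - 4 V^{2} - 2 V$)
$\frac{190675 + 364480}{c{\left(T{\left(O{\left(J{\left(-4 \right)} \right)},6 \right)} \right)} - 47748} = \frac{190675 + 364480}{\left(-2\right) \left(-4\right) \left(1 + 2 \left(-4\right)\right) - 47748} = \frac{555155}{\left(-2\right) \left(-4\right) \left(1 - 8\right) - 47748} = \frac{555155}{\left(-2\right) \left(-4\right) \left(-7\right) - 47748} = \frac{555155}{-56 - 47748} = \frac{555155}{-47804} = 555155 \left(- \frac{1}{47804}\right) = - \frac{555155}{47804}$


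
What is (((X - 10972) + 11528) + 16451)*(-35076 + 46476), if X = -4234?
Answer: 145612200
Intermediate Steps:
(((X - 10972) + 11528) + 16451)*(-35076 + 46476) = (((-4234 - 10972) + 11528) + 16451)*(-35076 + 46476) = ((-15206 + 11528) + 16451)*11400 = (-3678 + 16451)*11400 = 12773*11400 = 145612200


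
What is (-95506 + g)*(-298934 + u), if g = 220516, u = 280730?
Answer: -2275682040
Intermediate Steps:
(-95506 + g)*(-298934 + u) = (-95506 + 220516)*(-298934 + 280730) = 125010*(-18204) = -2275682040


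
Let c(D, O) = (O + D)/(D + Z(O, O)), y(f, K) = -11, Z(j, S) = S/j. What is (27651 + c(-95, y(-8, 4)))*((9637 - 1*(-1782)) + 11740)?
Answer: 30098594350/47 ≈ 6.4040e+8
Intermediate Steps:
c(D, O) = (D + O)/(1 + D) (c(D, O) = (O + D)/(D + O/O) = (D + O)/(D + 1) = (D + O)/(1 + D))
(27651 + c(-95, y(-8, 4)))*((9637 - 1*(-1782)) + 11740) = (27651 + (-95 - 11)/(1 - 95))*((9637 - 1*(-1782)) + 11740) = (27651 - 106/(-94))*((9637 + 1782) + 11740) = (27651 - 1/94*(-106))*(11419 + 11740) = (27651 + 53/47)*23159 = (1299650/47)*23159 = 30098594350/47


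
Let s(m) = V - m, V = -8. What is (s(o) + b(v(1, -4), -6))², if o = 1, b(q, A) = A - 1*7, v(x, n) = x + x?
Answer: 484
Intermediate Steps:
v(x, n) = 2*x
b(q, A) = -7 + A (b(q, A) = A - 7 = -7 + A)
s(m) = -8 - m
(s(o) + b(v(1, -4), -6))² = ((-8 - 1*1) + (-7 - 6))² = ((-8 - 1) - 13)² = (-9 - 13)² = (-22)² = 484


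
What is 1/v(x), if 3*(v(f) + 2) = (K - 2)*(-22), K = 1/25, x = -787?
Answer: 75/928 ≈ 0.080819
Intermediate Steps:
K = 1/25 ≈ 0.040000
v(f) = 928/75 (v(f) = -2 + ((1/25 - 2)*(-22))/3 = -2 + (-49/25*(-22))/3 = -2 + (⅓)*(1078/25) = -2 + 1078/75 = 928/75)
1/v(x) = 1/(928/75) = 75/928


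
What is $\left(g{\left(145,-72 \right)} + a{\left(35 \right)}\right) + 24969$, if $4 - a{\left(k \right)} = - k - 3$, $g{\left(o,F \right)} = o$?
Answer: $25156$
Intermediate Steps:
$a{\left(k \right)} = 7 + k$ ($a{\left(k \right)} = 4 - \left(- k - 3\right) = 4 - \left(-3 - k\right) = 4 + \left(3 + k\right) = 7 + k$)
$\left(g{\left(145,-72 \right)} + a{\left(35 \right)}\right) + 24969 = \left(145 + \left(7 + 35\right)\right) + 24969 = \left(145 + 42\right) + 24969 = 187 + 24969 = 25156$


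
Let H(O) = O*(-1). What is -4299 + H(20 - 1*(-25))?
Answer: -4344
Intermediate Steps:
H(O) = -O
-4299 + H(20 - 1*(-25)) = -4299 - (20 - 1*(-25)) = -4299 - (20 + 25) = -4299 - 1*45 = -4299 - 45 = -4344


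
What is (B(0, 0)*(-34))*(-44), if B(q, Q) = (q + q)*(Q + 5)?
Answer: 0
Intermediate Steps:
B(q, Q) = 2*q*(5 + Q) (B(q, Q) = (2*q)*(5 + Q) = 2*q*(5 + Q))
(B(0, 0)*(-34))*(-44) = ((2*0*(5 + 0))*(-34))*(-44) = ((2*0*5)*(-34))*(-44) = (0*(-34))*(-44) = 0*(-44) = 0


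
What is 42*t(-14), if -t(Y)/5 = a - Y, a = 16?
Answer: -6300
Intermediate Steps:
t(Y) = -80 + 5*Y (t(Y) = -5*(16 - Y) = -80 + 5*Y)
42*t(-14) = 42*(-80 + 5*(-14)) = 42*(-80 - 70) = 42*(-150) = -6300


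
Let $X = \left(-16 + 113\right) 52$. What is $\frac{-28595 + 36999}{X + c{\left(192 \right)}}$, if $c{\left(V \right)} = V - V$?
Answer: $\frac{2101}{1261} \approx 1.6661$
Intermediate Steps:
$X = 5044$ ($X = 97 \cdot 52 = 5044$)
$c{\left(V \right)} = 0$
$\frac{-28595 + 36999}{X + c{\left(192 \right)}} = \frac{-28595 + 36999}{5044 + 0} = \frac{8404}{5044} = 8404 \cdot \frac{1}{5044} = \frac{2101}{1261}$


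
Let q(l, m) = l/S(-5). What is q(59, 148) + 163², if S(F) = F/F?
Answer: 26628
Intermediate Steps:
S(F) = 1
q(l, m) = l (q(l, m) = l/1 = l*1 = l)
q(59, 148) + 163² = 59 + 163² = 59 + 26569 = 26628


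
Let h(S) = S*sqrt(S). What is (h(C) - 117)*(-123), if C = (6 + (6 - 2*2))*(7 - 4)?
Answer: 14391 - 5904*sqrt(6) ≈ -70.787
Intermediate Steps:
C = 24 (C = (6 + (6 - 4))*3 = (6 + 2)*3 = 8*3 = 24)
h(S) = S**(3/2)
(h(C) - 117)*(-123) = (24**(3/2) - 117)*(-123) = (48*sqrt(6) - 117)*(-123) = (-117 + 48*sqrt(6))*(-123) = 14391 - 5904*sqrt(6)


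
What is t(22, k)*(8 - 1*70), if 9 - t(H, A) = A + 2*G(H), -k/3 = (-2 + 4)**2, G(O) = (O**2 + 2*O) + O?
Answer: 66898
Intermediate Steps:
G(O) = O**2 + 3*O
k = -12 (k = -3*(-2 + 4)**2 = -3*2**2 = -3*4 = -12)
t(H, A) = 9 - A - 2*H*(3 + H) (t(H, A) = 9 - (A + 2*(H*(3 + H))) = 9 - (A + 2*H*(3 + H)) = 9 + (-A - 2*H*(3 + H)) = 9 - A - 2*H*(3 + H))
t(22, k)*(8 - 1*70) = (9 - 1*(-12) - 2*22*(3 + 22))*(8 - 1*70) = (9 + 12 - 2*22*25)*(8 - 70) = (9 + 12 - 1100)*(-62) = -1079*(-62) = 66898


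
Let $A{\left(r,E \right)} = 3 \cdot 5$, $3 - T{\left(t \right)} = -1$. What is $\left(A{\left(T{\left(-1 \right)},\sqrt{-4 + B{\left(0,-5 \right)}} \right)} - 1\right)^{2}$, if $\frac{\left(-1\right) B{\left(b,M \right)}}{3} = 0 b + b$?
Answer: $196$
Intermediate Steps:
$B{\left(b,M \right)} = - 3 b$ ($B{\left(b,M \right)} = - 3 \left(0 b + b\right) = - 3 \left(0 + b\right) = - 3 b$)
$T{\left(t \right)} = 4$ ($T{\left(t \right)} = 3 - -1 = 3 + 1 = 4$)
$A{\left(r,E \right)} = 15$
$\left(A{\left(T{\left(-1 \right)},\sqrt{-4 + B{\left(0,-5 \right)}} \right)} - 1\right)^{2} = \left(15 - 1\right)^{2} = 14^{2} = 196$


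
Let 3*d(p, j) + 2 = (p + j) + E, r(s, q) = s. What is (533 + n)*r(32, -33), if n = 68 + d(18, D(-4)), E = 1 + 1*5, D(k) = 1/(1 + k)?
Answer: 175168/9 ≈ 19463.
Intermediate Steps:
E = 6 (E = 1 + 5 = 6)
d(p, j) = 4/3 + j/3 + p/3 (d(p, j) = -⅔ + ((p + j) + 6)/3 = -⅔ + ((j + p) + 6)/3 = -⅔ + (6 + j + p)/3 = -⅔ + (2 + j/3 + p/3) = 4/3 + j/3 + p/3)
n = 677/9 (n = 68 + (4/3 + 1/(3*(1 - 4)) + (⅓)*18) = 68 + (4/3 + (⅓)/(-3) + 6) = 68 + (4/3 + (⅓)*(-⅓) + 6) = 68 + (4/3 - ⅑ + 6) = 68 + 65/9 = 677/9 ≈ 75.222)
(533 + n)*r(32, -33) = (533 + 677/9)*32 = (5474/9)*32 = 175168/9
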